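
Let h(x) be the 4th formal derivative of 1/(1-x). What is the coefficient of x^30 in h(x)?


Differentiating 4 times: d^4/dx^4 [1/(1-x)] = 4!/(1-x)^5.
The expansion 1/(1-x)^5 = sum_{k>=0} C(k+4, 4) x^k, so the coefficient of x^n in 4!/(1-x)^5 is 4! * C(n+4, 4).
For n = 30: 24 * C(34, 4) = 24 * 46376 = 1113024

1113024


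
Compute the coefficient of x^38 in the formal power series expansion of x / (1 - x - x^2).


Let f(x) = sum_{k>=0} a_k x^k. Multiplying f(x) * (1 - x - x^2) = x and matching coefficients gives a_0 = 0, a_1 = 1, and a_k = a_{k-1} + a_{k-2} for k >= 2. These are the Fibonacci numbers F_k.
Iterating from F_0 = 0, F_1 = 1:
F_0=0, F_1=1, F_2=1, F_3=2, F_4=3, F_5=5, F_6=8, F_7=13, F_8=21, F_9=34, ...
F_38 = 39088169.

39088169


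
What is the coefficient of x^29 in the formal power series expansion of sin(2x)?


The Maclaurin series is sin(t) = sum_{k>=0} (-1)^k t^(2k+1) / (2k+1)!, so substituting t = 2x, only odd powers of x are nonzero, with coefficient of x^(2k+1) equal to (-1)^k 2^(2k+1) / (2k+1)!.
Write 29 = 2*14 + 1, giving the coefficient (-1)^14 * 2^29 / 29! = 536870912/8841761993739701954543616000000 = 16/263505041412702261046875.

16/263505041412702261046875


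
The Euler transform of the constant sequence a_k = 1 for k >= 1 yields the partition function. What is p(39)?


The Euler transform converts the sequence a_k = 1 into the number of integer partitions.
Using the recurrence or dynamic programming:
p(39) = 31185

31185


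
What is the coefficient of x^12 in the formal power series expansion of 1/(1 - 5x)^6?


The general identity 1/(1 - c x)^r = sum_{k>=0} c^k C(k + r - 1, r - 1) x^k follows by substituting y = c x into 1/(1 - y)^r = sum_{k>=0} C(k + r - 1, r - 1) y^k.
For c = 5, r = 6, k = 12:
5^12 * C(17, 5) = 244140625 * 6188 = 1510742187500.

1510742187500


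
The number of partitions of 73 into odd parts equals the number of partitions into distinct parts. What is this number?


Computing partitions of 73 into odd parts (1, 3, 5, ...):
Using the generating function prod_{k>=0} 1/(1-x^(2k+1)),
the count is 40026

40026


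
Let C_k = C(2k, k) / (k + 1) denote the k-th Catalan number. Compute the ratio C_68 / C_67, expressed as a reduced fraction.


Using C_k = (2k)! / (k! (k+1)!), the ratio C_{k+1}/C_k simplifies to
C_{k+1}/C_k = [(2k+2)! / ((k+1)! (k+2)!)] * [k! (k+1)! / (2k)!]
 = (2k+2)(2k+1) / ((k+1)(k+2)) = 2(2k+1) / (k+2).
For k = 67: 2(2*67 + 1) / (67 + 2) = 270/69 = 90/23.

90/23


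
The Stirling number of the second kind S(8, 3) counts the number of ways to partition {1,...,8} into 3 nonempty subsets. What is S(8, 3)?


Using the explicit formula S(n,k) = (1/k!) sum_{j=0}^{k} (-1)^(k-j) C(k,j) j^n:
S(8, 3) = 966
Equivalently, S(n,k) is n! times the coefficient of x^n in the EGF (e^x - 1)^k / k!.

966


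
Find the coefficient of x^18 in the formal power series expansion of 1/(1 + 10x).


Write 1/(1 + c x) = 1/(1 - (-c) x) and apply the geometric-series identity
1/(1 - y) = sum_{k>=0} y^k to get 1/(1 + c x) = sum_{k>=0} (-c)^k x^k.
So the coefficient of x^k is (-c)^k = (-1)^k * c^k.
Here c = 10 and k = 18:
(-10)^18 = 1 * 1000000000000000000 = 1000000000000000000

1000000000000000000


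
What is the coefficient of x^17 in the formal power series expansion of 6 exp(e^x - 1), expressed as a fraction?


exp(e^x - 1) is the exponential generating function for the Bell numbers Bell_k: exp(e^x - 1) = sum_{k>=0} Bell_k x^k / k!.
So the coefficient of x^17 in 6 exp(e^x - 1) is 6 Bell_17 / 17!.
Computing: Bell_17 = 82864869804 and 17! = 355687428096000, giving
6 * 82864869804/355687428096000 = 255755771/182966784000.

255755771/182966784000


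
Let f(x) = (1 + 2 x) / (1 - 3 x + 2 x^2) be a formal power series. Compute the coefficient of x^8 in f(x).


Write f(x) = sum_{k>=0} a_k x^k. Multiplying both sides by 1 - 3 x + 2 x^2 gives
(1 - 3 x + 2 x^2) sum_{k>=0} a_k x^k = 1 + 2 x.
Matching coefficients:
 x^0: a_0 = 1
 x^1: a_1 - 3 a_0 = 2  =>  a_1 = 3*1 + 2 = 5
 x^k (k >= 2): a_k = 3 a_{k-1} - 2 a_{k-2}.
Iterating: a_2 = 13, a_3 = 29, a_4 = 61, a_5 = 125, a_6 = 253, a_7 = 509, a_8 = 1021.
So the coefficient of x^8 is 1021.

1021


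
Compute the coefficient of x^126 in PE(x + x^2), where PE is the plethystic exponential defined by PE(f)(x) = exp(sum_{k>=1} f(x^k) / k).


With f(x) = x + x^2, the exponent is sum_{k>=1} (x^k + x^(2k)) / k = -ln(1 - x) - ln(1 - x^2). Exponentiating:
PE(x + x^2) = 1 / ((1 - x)(1 - x^2)).
This is the generating function for partitions of n into parts of size 1 or 2. The number of 2's can be any j in 0..63, and the rest are 1's, so
[x^126] = floor(126/2) + 1 = 64.

64


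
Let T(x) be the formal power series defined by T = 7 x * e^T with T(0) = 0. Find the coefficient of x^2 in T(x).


Apply the Lagrange inversion formula: if T = 7 x * phi(T) with phi(t) = e^t, then
[x^n] T = 7^n * (1/n) [t^(n-1)] phi(t)^n = 7^n * (1/n) [t^(n-1)] e^(n t) = 7^n * (1/n) * n^(n-1) / (n-1)! = 7^n * n^(n-1) / n!.
When c = 1 this is the Cayley count of rooted labeled trees on n vertices, divided by n!.
For n = 2: 7^2 * 2^1 / 2! = 49 * 2/2 = 49.

49


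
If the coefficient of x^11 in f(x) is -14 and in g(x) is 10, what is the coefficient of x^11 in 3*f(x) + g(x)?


Scalar multiplication scales coefficients: 3 * -14 = -42.
Then add the g coefficient: -42 + 10
= -32

-32


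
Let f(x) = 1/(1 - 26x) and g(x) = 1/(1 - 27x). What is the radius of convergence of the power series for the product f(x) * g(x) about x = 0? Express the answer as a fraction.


The radius of 1/(1 - 26x) is 1/26 (nearest singularity at x = 1/26), and the radius of 1/(1 - 27x) is 1/27.
The product f(x)*g(x) = 1/((1 - 26x)(1 - 27x)) has singularities at both 1/26 and 1/27, so its radius of convergence is the distance to the nearest one:
min(1/26, 1/27) = 1/27.

1/27


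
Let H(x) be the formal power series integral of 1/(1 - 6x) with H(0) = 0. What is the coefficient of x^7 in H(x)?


1/(1 - 6x) = sum_{k>=0} 6^k x^k. Integrating termwise with H(0) = 0:
H(x) = sum_{k>=0} 6^k x^(k+1) / (k+1) = sum_{m>=1} 6^(m-1) x^m / m.
For m = 7: 6^6/7 = 46656/7 = 46656/7.

46656/7


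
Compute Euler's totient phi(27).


phi(n) counts integers in [1, n] coprime to n. Using the multiplicative formula phi(n) = n * prod_{p | n} (1 - 1/p):
27 = 3^3, so
phi(27) = 27 * (1 - 1/3) = 18.

18


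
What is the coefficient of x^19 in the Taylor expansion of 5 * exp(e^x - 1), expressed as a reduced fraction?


exp(e^x - 1) = sum_{k>=0} Bell_k x^k / k!, where Bell_k is the k-th Bell number.
So the coefficient of x^19 is 5 * Bell_19 / 19!.
Computing: Bell_19 = 5832742205057 and 19! = 121645100408832000, giving
5 * 5832742205057/121645100408832000 = 5832742205057/24329020081766400.

5832742205057/24329020081766400


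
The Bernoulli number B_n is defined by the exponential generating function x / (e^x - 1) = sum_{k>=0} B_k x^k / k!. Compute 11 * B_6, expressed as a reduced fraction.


Bernoulli numbers can also be computed recursively via B_0 = 1 and sum_{j=0}^{m} C(m+1, j) B_j = 0 for m >= 1. Odd-index Bernoulli numbers vanish for k >= 3.
Computing B_6 = 1/42, so 11 * B_6 = 11 * 1/42 = 11/42.

11/42


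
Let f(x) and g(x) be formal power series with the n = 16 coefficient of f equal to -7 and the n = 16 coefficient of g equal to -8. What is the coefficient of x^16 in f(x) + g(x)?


Addition of formal power series is termwise.
The coefficient of x^16 in f + g = -7 + -8
= -15

-15


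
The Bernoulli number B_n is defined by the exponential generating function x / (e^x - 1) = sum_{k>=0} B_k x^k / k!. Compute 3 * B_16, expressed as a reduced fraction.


Bernoulli numbers can also be computed recursively via B_0 = 1 and sum_{j=0}^{m} C(m+1, j) B_j = 0 for m >= 1. Odd-index Bernoulli numbers vanish for k >= 3.
Computing B_16 = -3617/510, so 3 * B_16 = 3 * -3617/510 = -3617/170.

-3617/170


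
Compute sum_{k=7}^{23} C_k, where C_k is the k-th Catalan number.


C_7 through C_23: 429, 1430, 4862, 16796, 58786, 208012, 742900, 2674440, 9694845, 35357670, 129644790, 477638700, 1767263190, 6564120420, 24466267020, 91482563640, 343059613650
Sum = 429 + 1430 + 4862 + 16796 + 58786 + 208012 + 742900 + 2674440 + 9694845 + 35357670 + 129644790 + 477638700 + 1767263190 + 6564120420 + 24466267020 + 91482563640 + 343059613650
= 467995871580

467995871580


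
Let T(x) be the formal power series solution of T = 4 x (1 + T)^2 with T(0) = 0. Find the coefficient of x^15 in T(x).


Apply the Lagrange inversion formula: if T = 4 x * phi(T) with phi(t) = (1 + t)^2, then [x^n] T = 4^n * (1/n) [t^(n-1)] phi(t)^n = 4^n * (1/n) [t^(n-1)] (1 + t)^(2n) = 4^n * (1/n) C(2n, n-1).
Using the identity C(2n, n-1) = C(2n, n) * n / (n+1), the unscaled factor equals C(2n, n) / (n+1) = C_n, the n-th Catalan number.
For n = 15: C_15 = C(30, 15) / 16 = 155117520/16 = 9694845.
With the 4^15 = 1073741824 factor, the coefficient is 1073741824 * 9694845 = 10409760553697280.

10409760553697280


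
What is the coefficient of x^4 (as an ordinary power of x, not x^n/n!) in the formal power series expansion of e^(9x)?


The exponential series is e^y = sum_{k>=0} y^k / k!. Substituting y = 9x gives
e^(9x) = sum_{k>=0} 9^k x^k / k!.
So the coefficient of x^n is a^n/n! with a = 9, n = 4:
9^4 / 4! = 6561/24 = 2187/8

2187/8


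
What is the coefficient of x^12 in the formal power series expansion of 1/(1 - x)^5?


The expansion 1/(1 - x)^r = sum_{k>=0} C(k + r - 1, r - 1) x^k follows from the multiset / negative-binomial theorem (or from repeated differentiation of the geometric series).
For r = 5 and k = 12:
C(16, 4) = 20922789888000 / (24 * 479001600) = 1820.

1820


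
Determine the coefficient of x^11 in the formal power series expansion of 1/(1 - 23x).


The geometric series identity gives 1/(1 - c x) = sum_{k>=0} c^k x^k, so the coefficient of x^k is c^k.
Here c = 23 and k = 11.
Computing: 23^11 = 952809757913927

952809757913927


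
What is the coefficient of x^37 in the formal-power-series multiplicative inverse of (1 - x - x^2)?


Let the inverse be f(x) = sum_{k>=0} a_k x^k. From f(x) * (1 - x - x^2) = 1 and matching coefficients:
 x^0: a_0 = 1.
 x^1: a_1 - a_0 = 0, so a_1 = 1.
 x^k (k >= 2): a_k - a_{k-1} - a_{k-2} = 0, i.e. a_k = a_{k-1} + a_{k-2}.
This is the Fibonacci-type recurrence shifted so that a_0 = a_1 = 1.
Iterating: a_0=1, a_1=1, a_2=2, a_3=3, a_4=5, a_5=8, a_6=13, a_7=21, a_8=34, a_9=55, ...
a_37 = 39088169.

39088169


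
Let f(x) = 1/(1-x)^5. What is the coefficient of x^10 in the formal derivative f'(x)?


Differentiate: d/dx [ 1/(1-x)^r ] = r / (1-x)^(r+1).
Here r = 5, so f'(x) = 5 / (1-x)^6.
The expansion of 1/(1-x)^(r+1) has coefficient of x^n equal to C(n+r, r).
So the coefficient of x^10 in f'(x) is
5 * C(15, 5) = 5 * 3003 = 15015

15015


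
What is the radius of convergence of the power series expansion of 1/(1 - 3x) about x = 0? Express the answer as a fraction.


Expanding 1/(1 - 3x) = sum_{k>=0} 3^k x^k, the series converges when |3x| < 1, i.e., |x| < 1/3.
So the radius of convergence is 1/3 = 1/3.

1/3


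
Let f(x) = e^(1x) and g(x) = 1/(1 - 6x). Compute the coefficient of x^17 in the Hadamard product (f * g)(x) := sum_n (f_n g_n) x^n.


Expanding: f_k = 1^k/k! (from e^(1x)) and g_k = 6^k (from 1/(1 - 6x)). So the Hadamard coefficient (f * g)_k = 1^k 6^k / k! = (6)^k / k!.
For k = 17: 6^17/17! = 16926659444736/355687428096000 = 708588/14889875.

708588/14889875


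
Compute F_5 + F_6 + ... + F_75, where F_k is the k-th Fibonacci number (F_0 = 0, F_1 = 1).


Use the identity sum_{k=0}^{N} F_k = F_{N+2} - 1 (which follows from F_{k+2} - F_{k+1} = F_k). Then
sum_{k=5}^{75} F_k = (F_{77} - 1) - (F_{6} - 1) = F_{77} - F_{6}.
Computing: F_{77} = 5527939700884757, F_{6} = 8, so
Sum = 5527939700884757 - 8 = 5527939700884749.

5527939700884749


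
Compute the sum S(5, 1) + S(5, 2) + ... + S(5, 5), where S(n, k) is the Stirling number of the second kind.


By definition, S(n, k) counts partitions of an n-set into exactly k nonempty blocks.
Computing row n = 5 for k = 1..5:
S(5, k): 1, 15, 25, 10, 1
Sum = 52. (This equals Bell_5 since the sum runs over all k.)

52


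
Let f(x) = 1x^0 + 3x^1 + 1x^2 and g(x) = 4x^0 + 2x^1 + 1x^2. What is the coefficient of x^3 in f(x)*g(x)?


Cauchy product at x^3:
3*1 + 1*2
= 5

5


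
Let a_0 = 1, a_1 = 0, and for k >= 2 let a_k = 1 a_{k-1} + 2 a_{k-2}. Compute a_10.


Iterating the recurrence forward:
a_0 = 1
a_1 = 0
a_2 = 1*0 + 2*1 = 2
a_3 = 1*2 + 2*0 = 2
a_4 = 1*2 + 2*2 = 6
a_5 = 1*6 + 2*2 = 10
a_6 = 1*10 + 2*6 = 22
a_7 = 1*22 + 2*10 = 42
a_8 = 1*42 + 2*22 = 86
a_9 = 1*86 + 2*42 = 170
a_10 = 1*170 + 2*86 = 342
So a_10 = 342.

342


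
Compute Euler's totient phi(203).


phi(n) counts integers in [1, n] coprime to n. Using the multiplicative formula phi(n) = n * prod_{p | n} (1 - 1/p):
203 = 7 * 29, so
phi(203) = 203 * (1 - 1/7) * (1 - 1/29) = 168.

168


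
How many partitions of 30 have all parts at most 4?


Using the generating function (1-x)^(-1)(1-x^2)^(-1)...(1-x^4)^(-1),
the coefficient of x^30 counts these restricted partitions.
Result = 297

297


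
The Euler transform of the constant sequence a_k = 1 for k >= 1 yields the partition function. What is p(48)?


The Euler transform converts the sequence a_k = 1 into the number of integer partitions.
Using the recurrence or dynamic programming:
p(48) = 147273

147273


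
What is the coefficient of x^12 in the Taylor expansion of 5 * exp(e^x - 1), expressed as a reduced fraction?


exp(e^x - 1) = sum_{k>=0} Bell_k x^k / k!, where Bell_k is the k-th Bell number.
So the coefficient of x^12 is 5 * Bell_12 / 12!.
Computing: Bell_12 = 4213597 and 12! = 479001600, giving
5 * 4213597/479001600 = 4213597/95800320.

4213597/95800320


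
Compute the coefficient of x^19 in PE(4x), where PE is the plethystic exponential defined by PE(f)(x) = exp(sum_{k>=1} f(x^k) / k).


With f(x) = 4x, the exponent is sum_{k>=1} 4 x^k / k = 4 * (-ln(1 - x)). Exponentiating:
PE(4x) = exp(-4 ln(1 - x)) = 1/(1 - x)^4.
By the negative binomial expansion, [x^n] 1/(1 - x)^4 = C(n + 3, 3).
For n = 19: C(22, 3) = 1540.

1540


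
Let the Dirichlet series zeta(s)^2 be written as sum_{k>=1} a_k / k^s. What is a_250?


The Dirichlet convolution of the constant function 1 with itself gives (1 * 1)(k) = sum_{d | k} 1 = d(k), the number of positive divisors of k.
Since zeta(s) = sum_{k>=1} 1/k^s, we have zeta(s)^2 = sum_{k>=1} d(k)/k^s, so a_k = d(k).
For k = 250: the divisors are 1, 2, 5, 10, 25, 50, 125, 250.
Count = 8.

8


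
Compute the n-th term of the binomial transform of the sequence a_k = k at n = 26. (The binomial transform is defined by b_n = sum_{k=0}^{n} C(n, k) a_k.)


With a_k = k, b_n = sum_{k=0}^{n} C(n, k) k. Using k * C(n, k) = n * C(n-1, k-1) gives b_n = n * sum_{k>=1} C(n-1, k-1) = n * 2^(n-1).
For n = 26: 26 * 2^25 = 26 * 33554432 = 872415232.

872415232


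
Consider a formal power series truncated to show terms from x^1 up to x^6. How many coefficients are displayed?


From x^1 to x^6 inclusive, the count is 6 - 1 + 1 = 6.

6


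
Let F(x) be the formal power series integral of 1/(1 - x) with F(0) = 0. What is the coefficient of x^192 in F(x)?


1/(1 - x) = sum_{k>=0} x^k. Integrating termwise and using F(0) = 0 gives
F(x) = sum_{k>=0} x^(k+1) / (k+1) = sum_{m>=1} x^m / m = -ln(1 - x).
So the coefficient of x^192 is 1/192 = 1/192.

1/192


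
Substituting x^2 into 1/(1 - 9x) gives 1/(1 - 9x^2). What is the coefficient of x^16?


The coefficient of x^(2m) in 1/(1 - 9x^2) is 9^m.
With n = 16 = 2*8, the coefficient is 9^8 = 43046721.

43046721


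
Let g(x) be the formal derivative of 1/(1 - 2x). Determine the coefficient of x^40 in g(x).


Differentiate termwise: d/dx sum_{k>=0} 2^k x^k = sum_{k>=1} k 2^k x^(k-1) = sum_{j>=0} (j+1) 2^(j+1) x^j.
Equivalently, d/dx [1/(1 - 2x)] = 2/(1 - 2x)^2.
For j = 40: 41 * 2^41 = 41 * 2199023255552 = 90159953477632.

90159953477632


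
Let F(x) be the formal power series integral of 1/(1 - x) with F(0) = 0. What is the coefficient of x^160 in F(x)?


1/(1 - x) = sum_{k>=0} x^k. Integrating termwise and using F(0) = 0 gives
F(x) = sum_{k>=0} x^(k+1) / (k+1) = sum_{m>=1} x^m / m = -ln(1 - x).
So the coefficient of x^160 is 1/160 = 1/160.

1/160


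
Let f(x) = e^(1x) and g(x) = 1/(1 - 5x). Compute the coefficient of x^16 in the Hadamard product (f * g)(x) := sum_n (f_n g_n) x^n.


Expanding: f_k = 1^k/k! (from e^(1x)) and g_k = 5^k (from 1/(1 - 5x)). So the Hadamard coefficient (f * g)_k = 1^k 5^k / k! = (5)^k / k!.
For k = 16: 5^16/16! = 152587890625/20922789888000 = 1220703125/167382319104.

1220703125/167382319104


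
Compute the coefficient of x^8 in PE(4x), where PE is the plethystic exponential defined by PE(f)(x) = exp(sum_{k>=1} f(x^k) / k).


With f(x) = 4x, the exponent is sum_{k>=1} 4 x^k / k = 4 * (-ln(1 - x)). Exponentiating:
PE(4x) = exp(-4 ln(1 - x)) = 1/(1 - x)^4.
By the negative binomial expansion, [x^n] 1/(1 - x)^4 = C(n + 3, 3).
For n = 8: C(11, 3) = 165.

165


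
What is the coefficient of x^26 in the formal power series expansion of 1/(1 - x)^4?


The negative binomial / multiset identity is
1/(1 - x)^r = sum_{k>=0} C(k + r - 1, r - 1) x^k.
Here r = 4 and k = 26, so the coefficient is
C(26 + 3, 3) = C(29, 3)
= 3654

3654


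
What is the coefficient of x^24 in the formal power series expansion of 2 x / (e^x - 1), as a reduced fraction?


The exponential generating function for Bernoulli numbers is
x / (e^x - 1) = sum_{k>=0} B_k x^k / k!.
So the coefficient of x^24 in 2 x / (e^x - 1) is 2 B_24 / 24!.
Computing: B_24 = -236364091/2730, 24! = 620448401733239439360000, giving
2 * -236364091/2730 / 620448401733239439360000 = -236364091/846912068365871834726400000.

-236364091/846912068365871834726400000


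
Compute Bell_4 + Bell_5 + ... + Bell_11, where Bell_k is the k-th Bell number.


Recall Bell_k counts set partitions of a k-set (with Bell_0 = 1 by convention).
Bell_4 through Bell_11: 15, 52, 203, 877, 4140, 21147, 115975, 678570
Sum = 15 + 52 + 203 + 877 + 4140 + 21147 + 115975 + 678570 = 820979.

820979


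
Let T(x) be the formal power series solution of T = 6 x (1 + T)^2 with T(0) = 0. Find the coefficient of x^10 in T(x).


Apply the Lagrange inversion formula: if T = 6 x * phi(T) with phi(t) = (1 + t)^2, then [x^n] T = 6^n * (1/n) [t^(n-1)] phi(t)^n = 6^n * (1/n) [t^(n-1)] (1 + t)^(2n) = 6^n * (1/n) C(2n, n-1).
Using the identity C(2n, n-1) = C(2n, n) * n / (n+1), the unscaled factor equals C(2n, n) / (n+1) = C_n, the n-th Catalan number.
For n = 10: C_10 = C(20, 10) / 11 = 184756/11 = 16796.
With the 6^10 = 60466176 factor, the coefficient is 60466176 * 16796 = 1015589892096.

1015589892096


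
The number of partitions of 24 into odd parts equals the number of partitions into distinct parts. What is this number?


Computing partitions of 24 into odd parts (1, 3, 5, ...):
Using the generating function prod_{k>=0} 1/(1-x^(2k+1)),
the count is 122

122


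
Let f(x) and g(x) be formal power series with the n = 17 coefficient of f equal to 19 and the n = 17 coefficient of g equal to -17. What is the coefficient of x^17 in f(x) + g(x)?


Addition of formal power series is termwise.
The coefficient of x^17 in f + g = 19 + -17
= 2

2


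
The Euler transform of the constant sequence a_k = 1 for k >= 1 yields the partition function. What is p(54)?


The Euler transform converts the sequence a_k = 1 into the number of integer partitions.
Using the recurrence or dynamic programming:
p(54) = 386155

386155


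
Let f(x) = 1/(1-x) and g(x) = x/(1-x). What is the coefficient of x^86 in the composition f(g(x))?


First simplify the composition: f(g(x)) = 1/(1 - x/(1-x)) = (1-x)/((1-x) - x) = (1-x)/(1-2x).
Now extract the coefficient. Write (1-x)/(1-2x) = 1/(1-2x) - x/(1-2x).
The coefficient of x^n in 1/(1-2x) is 2^n, and in x/(1-2x) is 2^(n-1) (for n >= 1).
So the coefficient of x^86 is 2^86 - 2^85 = 77371252455336267181195264 - 38685626227668133590597632 = 38685626227668133590597632.

38685626227668133590597632


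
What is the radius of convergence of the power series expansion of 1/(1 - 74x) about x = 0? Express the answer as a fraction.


Expanding 1/(1 - 74x) = sum_{k>=0} 74^k x^k, the series converges when |74x| < 1, i.e., |x| < 1/74.
So the radius of convergence is 1/74 = 1/74.

1/74


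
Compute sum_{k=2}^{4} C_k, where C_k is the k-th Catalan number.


C_2 through C_4: 2, 5, 14
Sum = 2 + 5 + 14
= 21

21


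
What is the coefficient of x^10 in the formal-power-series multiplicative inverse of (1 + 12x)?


The inverse is 1/(1 + 12x). Apply the geometric identity 1/(1 - y) = sum_{k>=0} y^k with y = -12x:
1/(1 + 12x) = sum_{k>=0} (-12)^k x^k.
So the coefficient of x^10 is (-12)^10 = 61917364224.

61917364224


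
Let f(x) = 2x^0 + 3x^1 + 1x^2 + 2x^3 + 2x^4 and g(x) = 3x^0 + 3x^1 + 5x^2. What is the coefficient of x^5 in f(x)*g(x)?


Cauchy product at x^5:
2*5 + 2*3
= 16

16


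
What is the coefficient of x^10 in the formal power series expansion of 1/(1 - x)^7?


The expansion 1/(1 - x)^r = sum_{k>=0} C(k + r - 1, r - 1) x^k follows from the multiset / negative-binomial theorem (or from repeated differentiation of the geometric series).
For r = 7 and k = 10:
C(16, 6) = 20922789888000 / (720 * 3628800) = 8008.

8008


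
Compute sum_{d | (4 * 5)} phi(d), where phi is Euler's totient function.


First, 4 * 5 = 20. One classical identity is sum_{d | n} phi(d) = n (each k in [1, n] has a unique gcd with n, and among the k's with gcd(k, n) = n/d there are phi(d) of them). So the sum equals 20. We also verify directly:
Divisors of 20: 1, 2, 4, 5, 10, 20.
phi values: 1, 1, 2, 4, 4, 8.
Sum = 20.

20


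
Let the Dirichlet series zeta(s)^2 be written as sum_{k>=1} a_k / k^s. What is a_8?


The Dirichlet convolution of the constant function 1 with itself gives (1 * 1)(k) = sum_{d | k} 1 = d(k), the number of positive divisors of k.
Since zeta(s) = sum_{k>=1} 1/k^s, we have zeta(s)^2 = sum_{k>=1} d(k)/k^s, so a_k = d(k).
For k = 8: the divisors are 1, 2, 4, 8.
Count = 4.

4


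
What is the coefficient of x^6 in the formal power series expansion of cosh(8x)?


The Maclaurin series is cosh(t) = sum_{m>=0} t^(2m) / (2m)!, so substituting t = 8x, only even powers of x are nonzero, with coefficient of x^(2m) equal to 8^(2m) / (2m)!.
For x^6 the coefficient is 8^6/6! = 262144/720 = 16384/45.

16384/45


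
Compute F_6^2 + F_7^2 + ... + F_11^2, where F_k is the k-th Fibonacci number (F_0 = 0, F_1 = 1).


There is a standard identity sum_{k=0}^{N} F_k^2 = F_N * F_{N+1} (proved inductively from the telescoping relation F_k^2 = F_k F_{k+1} - F_{k-1} F_k). Then
sum_{k=6}^{11} F_k^2 = F_11 F_12 - F_5 F_6.
Computing: F_11 = 89, F_12 = 144, F_5 = 5, F_6 = 8.
Sum = 89 * 144 - 5 * 8 = 12776.

12776


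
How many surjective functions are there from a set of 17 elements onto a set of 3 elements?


By inclusion-exclusion on which target elements are missed, the number of surjections from an n-set onto a k-set is
surj(n, k) = sum_{j=0}^{k} (-1)^j C(k, j) (k - j)^n.
Equivalently surj(n, k) = k! * S(n, k), where S(n, k) is the Stirling number of the second kind.
For n = 17, k = 3:
S(17, 3) = 21457825, so
surj = 3! * 21457825 = 6 * 21457825 = 128746950.

128746950


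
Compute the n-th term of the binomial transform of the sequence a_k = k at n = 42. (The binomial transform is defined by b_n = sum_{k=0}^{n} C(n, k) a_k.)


With a_k = k, b_n = sum_{k=0}^{n} C(n, k) k. Using k * C(n, k) = n * C(n-1, k-1) gives b_n = n * sum_{k>=1} C(n-1, k-1) = n * 2^(n-1).
For n = 42: 42 * 2^41 = 42 * 2199023255552 = 92358976733184.

92358976733184


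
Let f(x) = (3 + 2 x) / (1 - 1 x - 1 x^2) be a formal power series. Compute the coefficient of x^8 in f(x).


Write f(x) = sum_{k>=0} a_k x^k. Multiplying both sides by 1 - 1 x - 1 x^2 gives
(1 - 1 x - 1 x^2) sum_{k>=0} a_k x^k = 3 + 2 x.
Matching coefficients:
 x^0: a_0 = 3
 x^1: a_1 - 1 a_0 = 2  =>  a_1 = 1*3 + 2 = 5
 x^k (k >= 2): a_k = 1 a_{k-1} + 1 a_{k-2}.
Iterating: a_2 = 8, a_3 = 13, a_4 = 21, a_5 = 34, a_6 = 55, a_7 = 89, a_8 = 144.
So the coefficient of x^8 is 144.

144


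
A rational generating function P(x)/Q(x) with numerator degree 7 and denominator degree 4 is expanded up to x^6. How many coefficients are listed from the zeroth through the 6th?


Expanding up to x^6 gives the coefficients for x^0, x^1, ..., x^6.
That is 6 + 1 = 7 coefficients in total.

7


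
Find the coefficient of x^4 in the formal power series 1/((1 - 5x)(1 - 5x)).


By partial fractions or Cauchy convolution:
The coefficient equals sum_{k=0}^{4} 5^k * 5^(4-k).
= 3125

3125


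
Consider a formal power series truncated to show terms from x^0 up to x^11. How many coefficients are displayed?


From x^0 to x^11 inclusive, the count is 11 - 0 + 1 = 12.

12


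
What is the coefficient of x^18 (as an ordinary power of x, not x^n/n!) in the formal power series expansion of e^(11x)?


The exponential series is e^y = sum_{k>=0} y^k / k!. Substituting y = 11x gives
e^(11x) = sum_{k>=0} 11^k x^k / k!.
So the coefficient of x^n is a^n/n! with a = 11, n = 18:
11^18 / 18! = 5559917313492231481/6402373705728000 = 505447028499293771/582033973248000

505447028499293771/582033973248000


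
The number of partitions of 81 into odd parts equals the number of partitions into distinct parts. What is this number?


Computing partitions of 81 into odd parts (1, 3, 5, ...):
Using the generating function prod_{k>=0} 1/(1-x^(2k+1)),
the count is 84756

84756


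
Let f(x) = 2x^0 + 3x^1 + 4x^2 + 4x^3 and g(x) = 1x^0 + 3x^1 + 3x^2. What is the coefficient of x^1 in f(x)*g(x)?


Cauchy product at x^1:
2*3 + 3*1
= 9

9


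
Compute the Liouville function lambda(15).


The Liouville function is lambda(k) = (-1)^Omega(k), where Omega(k) counts the prime factors of k with multiplicity.
Factoring: 15 = 3 * 5, so Omega(15) = 2.
lambda(15) = (-1)^2 = 1.

1


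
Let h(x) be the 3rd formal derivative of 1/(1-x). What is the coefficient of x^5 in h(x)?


Differentiating 3 times: d^3/dx^3 [1/(1-x)] = 3!/(1-x)^4.
The expansion 1/(1-x)^4 = sum_{k>=0} C(k+3, 3) x^k, so the coefficient of x^n in 3!/(1-x)^4 is 3! * C(n+3, 3).
For n = 5: 6 * C(8, 3) = 6 * 56 = 336

336


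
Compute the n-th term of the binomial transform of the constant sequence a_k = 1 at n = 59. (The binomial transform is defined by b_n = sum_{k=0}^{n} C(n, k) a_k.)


With a_k = 1 for all k, b_n = sum_{k=0}^{n} C(n, k) = 2^n by the binomial theorem.
For n = 59: 2^59 = 576460752303423488.

576460752303423488


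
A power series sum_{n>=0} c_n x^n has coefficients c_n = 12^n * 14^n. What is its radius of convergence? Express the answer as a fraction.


By the root test (Cauchy-Hadamard), the radius is R = 1 / limsup_n |c_n|^(1/n).
Here |c_n|^(1/n) = (12^n * 14^n)^(1/n) = 12 * 14 = 168 for all n.
So R = 1/168 = 1/168.

1/168


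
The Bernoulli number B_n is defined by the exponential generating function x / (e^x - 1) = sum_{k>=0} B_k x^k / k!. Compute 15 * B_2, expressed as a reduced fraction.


Bernoulli numbers can also be computed recursively via B_0 = 1 and sum_{j=0}^{m} C(m+1, j) B_j = 0 for m >= 1. Odd-index Bernoulli numbers vanish for k >= 3.
Computing B_2 = 1/6, so 15 * B_2 = 15 * 1/6 = 5/2.

5/2


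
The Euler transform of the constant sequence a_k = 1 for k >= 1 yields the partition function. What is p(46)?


The Euler transform converts the sequence a_k = 1 into the number of integer partitions.
Using the recurrence or dynamic programming:
p(46) = 105558

105558


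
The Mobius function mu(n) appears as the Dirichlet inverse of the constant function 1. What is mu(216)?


216 has a squared prime factor, so mu(216) = 0.
Factorization reveals a repeated prime.

0


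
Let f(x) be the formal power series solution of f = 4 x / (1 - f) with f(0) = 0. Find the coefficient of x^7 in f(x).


Apply Lagrange inversion: f = 4 x * phi(f) with phi(t) = 1/(1 - t), so
[x^n] f = 4^n * (1/n) [t^(n-1)] phi(t)^n = 4^n * (1/n) [t^(n-1)] (1 - t)^(-n) = 4^n * (1/n) C(2n - 2, n - 1) = 4^n * C_{n-1}.
For n = 7: C_6 = C(12, 6) / 7 = 924/7 = 132.
With the 4^7 = 16384 factor, the coefficient is 16384 * 132 = 2162688.

2162688


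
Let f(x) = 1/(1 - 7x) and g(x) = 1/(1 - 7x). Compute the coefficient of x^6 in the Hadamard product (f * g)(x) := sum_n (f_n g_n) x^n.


f has coefficients f_k = 7^k and g has coefficients g_k = 7^k, so the Hadamard product has coefficient (f*g)_k = 7^k * 7^k = 49^k.
For k = 6: 49^6 = 13841287201.

13841287201


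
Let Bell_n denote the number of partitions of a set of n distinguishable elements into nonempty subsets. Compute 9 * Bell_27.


Bell_27 can be computed from the Bell triangle or from Dobinski's identity Bell_n = (1/e) * sum_{k>=0} k^n / k!.
Computing Bell_27 = 545717047936059989389.
Then 9 * 545717047936059989389 = 4911453431424539904501.

4911453431424539904501


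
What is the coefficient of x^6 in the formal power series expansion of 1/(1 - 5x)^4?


The general identity 1/(1 - c x)^r = sum_{k>=0} c^k C(k + r - 1, r - 1) x^k follows by substituting y = c x into 1/(1 - y)^r = sum_{k>=0} C(k + r - 1, r - 1) y^k.
For c = 5, r = 4, k = 6:
5^6 * C(9, 3) = 15625 * 84 = 1312500.

1312500


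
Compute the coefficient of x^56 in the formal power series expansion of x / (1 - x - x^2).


Let f(x) = sum_{k>=0} a_k x^k. Multiplying f(x) * (1 - x - x^2) = x and matching coefficients gives a_0 = 0, a_1 = 1, and a_k = a_{k-1} + a_{k-2} for k >= 2. These are the Fibonacci numbers F_k.
Iterating from F_0 = 0, F_1 = 1:
F_0=0, F_1=1, F_2=1, F_3=2, F_4=3, F_5=5, F_6=8, F_7=13, F_8=21, F_9=34, ...
F_56 = 225851433717.

225851433717


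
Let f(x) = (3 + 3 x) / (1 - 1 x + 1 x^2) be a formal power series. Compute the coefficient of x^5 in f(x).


Write f(x) = sum_{k>=0} a_k x^k. Multiplying both sides by 1 - 1 x + 1 x^2 gives
(1 - 1 x + 1 x^2) sum_{k>=0} a_k x^k = 3 + 3 x.
Matching coefficients:
 x^0: a_0 = 3
 x^1: a_1 - 1 a_0 = 3  =>  a_1 = 1*3 + 3 = 6
 x^k (k >= 2): a_k = 1 a_{k-1} - 1 a_{k-2}.
Iterating: a_2 = 3, a_3 = -3, a_4 = -6, a_5 = -3.
So the coefficient of x^5 is -3.

-3


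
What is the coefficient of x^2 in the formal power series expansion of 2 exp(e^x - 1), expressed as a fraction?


exp(e^x - 1) is the exponential generating function for the Bell numbers Bell_k: exp(e^x - 1) = sum_{k>=0} Bell_k x^k / k!.
So the coefficient of x^2 in 2 exp(e^x - 1) is 2 Bell_2 / 2!.
Computing: Bell_2 = 2 and 2! = 2, giving
2 * 2/2 = 2.

2


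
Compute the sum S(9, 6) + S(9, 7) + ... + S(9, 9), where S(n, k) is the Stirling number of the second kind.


By definition, S(n, k) counts partitions of an n-set into exactly k nonempty blocks.
Computing row n = 9 for k = 6..9:
S(9, k): 2646, 462, 36, 1
Sum = 3145.

3145


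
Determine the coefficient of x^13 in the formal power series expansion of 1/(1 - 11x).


The geometric series identity gives 1/(1 - c x) = sum_{k>=0} c^k x^k, so the coefficient of x^k is c^k.
Here c = 11 and k = 13.
Computing: 11^13 = 34522712143931

34522712143931


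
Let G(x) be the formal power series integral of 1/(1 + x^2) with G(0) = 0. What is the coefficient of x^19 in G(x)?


1/(1 + x^2) = sum_{j>=0} (-1)^j x^(2j). Integrating termwise with G(0) = 0:
G(x) = sum_{j>=0} (-1)^j x^(2j+1) / (2j+1) = arctan(x).
Only odd powers are nonzero. For x^19 write 19 = 2*9 + 1, giving
(-1)^9 / 19 = -1/19 = -1/19.

-1/19


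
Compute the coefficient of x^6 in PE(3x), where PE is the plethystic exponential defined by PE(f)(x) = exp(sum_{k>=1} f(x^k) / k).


With f(x) = 3x, the exponent is sum_{k>=1} 3 x^k / k = 3 * (-ln(1 - x)). Exponentiating:
PE(3x) = exp(-3 ln(1 - x)) = 1/(1 - x)^3.
By the negative binomial expansion, [x^n] 1/(1 - x)^3 = C(n + 2, 2).
For n = 6: C(8, 2) = 28.

28


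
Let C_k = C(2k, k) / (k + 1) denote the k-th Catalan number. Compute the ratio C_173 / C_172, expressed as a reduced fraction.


Using C_k = (2k)! / (k! (k+1)!), the ratio C_{k+1}/C_k simplifies to
C_{k+1}/C_k = [(2k+2)! / ((k+1)! (k+2)!)] * [k! (k+1)! / (2k)!]
 = (2k+2)(2k+1) / ((k+1)(k+2)) = 2(2k+1) / (k+2).
For k = 172: 2(2*172 + 1) / (172 + 2) = 690/174 = 115/29.

115/29


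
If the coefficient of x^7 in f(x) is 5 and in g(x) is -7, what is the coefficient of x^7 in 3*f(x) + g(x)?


Scalar multiplication scales coefficients: 3 * 5 = 15.
Then add the g coefficient: 15 + -7
= 8

8


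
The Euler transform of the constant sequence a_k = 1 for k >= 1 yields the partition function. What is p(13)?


The Euler transform converts the sequence a_k = 1 into the number of integer partitions.
Using the recurrence or dynamic programming:
p(13) = 101

101


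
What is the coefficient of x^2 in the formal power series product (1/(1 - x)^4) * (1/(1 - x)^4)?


Combine the factors: (1/(1 - x)^4) * (1/(1 - x)^4) = 1/(1 - x)^8.
Then use 1/(1 - x)^r = sum_{k>=0} C(k + r - 1, r - 1) x^k with r = 8 and k = 2:
C(9, 7) = 36.

36


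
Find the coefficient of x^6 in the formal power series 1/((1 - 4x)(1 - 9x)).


By partial fractions or Cauchy convolution:
The coefficient equals sum_{k=0}^{6} 4^k * 9^(6-k).
= 953317

953317


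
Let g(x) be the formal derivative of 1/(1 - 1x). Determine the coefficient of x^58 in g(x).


Differentiate termwise: d/dx sum_{k>=0} 1^k x^k = sum_{k>=1} k 1^k x^(k-1) = sum_{j>=0} (j+1) 1^(j+1) x^j.
Equivalently, d/dx [1/(1 - 1x)] = 1/(1 - 1x)^2.
For j = 58: 59 * 1^59 = 59 * 1 = 59.

59


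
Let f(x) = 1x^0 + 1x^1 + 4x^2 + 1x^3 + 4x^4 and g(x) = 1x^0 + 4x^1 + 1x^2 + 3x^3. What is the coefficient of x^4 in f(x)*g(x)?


Cauchy product at x^4:
1*3 + 4*1 + 1*4 + 4*1
= 15

15


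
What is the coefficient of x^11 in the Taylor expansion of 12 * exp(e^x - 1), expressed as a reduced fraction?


exp(e^x - 1) = sum_{k>=0} Bell_k x^k / k!, where Bell_k is the k-th Bell number.
So the coefficient of x^11 is 12 * Bell_11 / 11!.
Computing: Bell_11 = 678570 and 11! = 39916800, giving
12 * 678570/39916800 = 22619/110880.

22619/110880


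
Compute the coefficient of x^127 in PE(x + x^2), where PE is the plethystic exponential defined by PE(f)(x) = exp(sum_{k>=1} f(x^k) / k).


With f(x) = x + x^2, the exponent is sum_{k>=1} (x^k + x^(2k)) / k = -ln(1 - x) - ln(1 - x^2). Exponentiating:
PE(x + x^2) = 1 / ((1 - x)(1 - x^2)).
This is the generating function for partitions of n into parts of size 1 or 2. The number of 2's can be any j in 0..63, and the rest are 1's, so
[x^127] = floor(127/2) + 1 = 64.

64


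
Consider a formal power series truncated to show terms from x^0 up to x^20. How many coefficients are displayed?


From x^0 to x^20 inclusive, the count is 20 - 0 + 1 = 21.

21


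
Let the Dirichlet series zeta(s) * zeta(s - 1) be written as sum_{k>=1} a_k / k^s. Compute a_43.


Convolution gives a_k = sum_{d | k} d * 1 = sum_{d | k} d = sigma(k), the sum of positive divisors of k.
For k = 43, the divisors are 1, 43, so
sigma(43) = 1 + 43 = 44.

44


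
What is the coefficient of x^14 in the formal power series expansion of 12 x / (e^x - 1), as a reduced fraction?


The exponential generating function for Bernoulli numbers is
x / (e^x - 1) = sum_{k>=0} B_k x^k / k!.
So the coefficient of x^14 in 12 x / (e^x - 1) is 12 B_14 / 14!.
Computing: B_14 = 7/6, 14! = 87178291200, giving
12 * 7/6 / 87178291200 = 1/6227020800.

1/6227020800


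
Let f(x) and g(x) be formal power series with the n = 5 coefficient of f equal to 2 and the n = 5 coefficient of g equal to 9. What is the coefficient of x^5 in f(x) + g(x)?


Addition of formal power series is termwise.
The coefficient of x^5 in f + g = 2 + 9
= 11

11


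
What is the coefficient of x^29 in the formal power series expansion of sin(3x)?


The Maclaurin series is sin(t) = sum_{k>=0} (-1)^k t^(2k+1) / (2k+1)!, so substituting t = 3x, only odd powers of x are nonzero, with coefficient of x^(2k+1) equal to (-1)^k 3^(2k+1) / (2k+1)!.
Write 29 = 2*14 + 1, giving the coefficient (-1)^14 * 3^29 / 29! = 68630377364883/8841761993739701954543616000000 = 43046721/5545778360934203392000000.

43046721/5545778360934203392000000


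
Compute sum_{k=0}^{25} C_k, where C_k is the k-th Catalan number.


C_0 through C_25: 1, 1, 2, 5, 14, 42, 132, 429, 1430, 4862, 16796, 58786, 208012, 742900, 2674440, 9694845, 35357670, 129644790, 477638700, 1767263190, 6564120420, 24466267020, 91482563640, 343059613650, 1289904147324, 4861946401452
Sum = 1 + 1 + 2 + 5 + 14 + 42 + 132 + 429 + 1430 + 4862 + 16796 + 58786 + 208012 + 742900 + 2674440 + 9694845 + 35357670 + 129644790 + 477638700 + 1767263190 + 6564120420 + 24466267020 + 91482563640 + 343059613650 + 1289904147324 + 4861946401452
= 6619846420553

6619846420553


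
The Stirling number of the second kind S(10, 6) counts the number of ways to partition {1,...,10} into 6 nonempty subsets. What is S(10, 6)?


Using the explicit formula S(n,k) = (1/k!) sum_{j=0}^{k} (-1)^(k-j) C(k,j) j^n:
S(10, 6) = 22827
Equivalently, S(n,k) is n! times the coefficient of x^n in the EGF (e^x - 1)^k / k!.

22827


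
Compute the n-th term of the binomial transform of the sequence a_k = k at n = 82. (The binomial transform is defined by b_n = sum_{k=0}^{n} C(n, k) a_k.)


With a_k = k, b_n = sum_{k=0}^{n} C(n, k) k. Using k * C(n, k) = n * C(n-1, k-1) gives b_n = n * sum_{k>=1} C(n-1, k-1) = n * 2^(n-1).
For n = 82: 82 * 2^81 = 82 * 2417851639229258349412352 = 198263834416799184651812864.

198263834416799184651812864


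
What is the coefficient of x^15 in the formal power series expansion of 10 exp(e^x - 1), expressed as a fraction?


exp(e^x - 1) is the exponential generating function for the Bell numbers Bell_k: exp(e^x - 1) = sum_{k>=0} Bell_k x^k / k!.
So the coefficient of x^15 in 10 exp(e^x - 1) is 10 Bell_15 / 15!.
Computing: Bell_15 = 1382958545 and 15! = 1307674368000, giving
10 * 1382958545/1307674368000 = 276591709/26153487360.

276591709/26153487360


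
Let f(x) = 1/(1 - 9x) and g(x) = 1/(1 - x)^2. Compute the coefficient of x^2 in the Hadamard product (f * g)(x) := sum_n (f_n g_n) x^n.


f has coefficients f_k = 9^k. For g = 1/(1 - x)^2 the coefficient is g_k = C(k + 1, 1) = k + 1. The Hadamard coefficient is (f * g)_k = 9^k * (k + 1).
For k = 2: 9^2 * 3 = 81 * 3 = 243.

243


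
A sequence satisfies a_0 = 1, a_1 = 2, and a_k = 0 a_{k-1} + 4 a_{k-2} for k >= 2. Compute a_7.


The characteristic equation is t^2 - 0 t - 4 = 0, with roots r_1 = 2 and r_2 = -2 (so c_1 = r_1 + r_2, c_2 = -r_1 r_2 as required).
One can use the closed form a_n = A r_1^n + B r_2^n, but direct iteration is more reliable:
a_0 = 1, a_1 = 2, a_2 = 4, a_3 = 8, a_4 = 16, a_5 = 32, a_6 = 64, a_7 = 128.
So a_7 = 128.

128


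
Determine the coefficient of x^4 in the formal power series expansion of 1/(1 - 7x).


The geometric series identity gives 1/(1 - c x) = sum_{k>=0} c^k x^k, so the coefficient of x^k is c^k.
Here c = 7 and k = 4.
Computing: 7^4 = 2401

2401


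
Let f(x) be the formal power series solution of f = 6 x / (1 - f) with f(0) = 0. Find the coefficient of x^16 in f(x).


Apply Lagrange inversion: f = 6 x * phi(f) with phi(t) = 1/(1 - t), so
[x^n] f = 6^n * (1/n) [t^(n-1)] phi(t)^n = 6^n * (1/n) [t^(n-1)] (1 - t)^(-n) = 6^n * (1/n) C(2n - 2, n - 1) = 6^n * C_{n-1}.
For n = 16: C_15 = C(30, 15) / 16 = 155117520/16 = 9694845.
With the 6^16 = 2821109907456 factor, the coefficient is 2821109907456 * 9694845 = 27350223280750264320.

27350223280750264320


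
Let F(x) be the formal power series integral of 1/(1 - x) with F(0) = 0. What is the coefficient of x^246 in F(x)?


1/(1 - x) = sum_{k>=0} x^k. Integrating termwise and using F(0) = 0 gives
F(x) = sum_{k>=0} x^(k+1) / (k+1) = sum_{m>=1} x^m / m = -ln(1 - x).
So the coefficient of x^246 is 1/246 = 1/246.

1/246


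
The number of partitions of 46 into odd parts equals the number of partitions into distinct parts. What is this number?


Computing partitions of 46 into odd parts (1, 3, 5, ...):
Using the generating function prod_{k>=0} 1/(1-x^(2k+1)),
the count is 2304

2304
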